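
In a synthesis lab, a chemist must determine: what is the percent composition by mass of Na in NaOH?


M(NaOH) = 1×22.99 + 1×16.0 + 1×1.008 = 39.998 g/mol
Mass of Na = 1 × 22.99 = 22.99 g/mol
% Na = 22.99/39.998 × 100 = 57.48%

57.48%


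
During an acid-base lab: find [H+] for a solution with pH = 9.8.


[H+] = 10^(-pH) = 10^(-9.8)
= 1.58×10^-10 M

1.58×10^-10 M


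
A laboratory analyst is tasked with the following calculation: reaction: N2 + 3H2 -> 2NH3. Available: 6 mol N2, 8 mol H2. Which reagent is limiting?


Mole ratio available / coefficient:
  N2: 6/1 = 6.000
  H2: 8/3 = 2.667
Smaller ratio is limiting.

H2


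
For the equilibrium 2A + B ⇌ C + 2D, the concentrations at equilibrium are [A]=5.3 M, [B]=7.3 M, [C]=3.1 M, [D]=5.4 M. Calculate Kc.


Kc = [C][D]^2/([A]^2[B])
= (3.1^1 × 5.4^2)/(5.3^2 × 7.3^1)
= 90.396/205.057
= 0.4408

0.4408


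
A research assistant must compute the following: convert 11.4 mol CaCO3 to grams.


M(CaCO3) = 100.09 g/mol
mass = n × M = 11.4 × 100.09 = 1141.03 g

1141.03 g


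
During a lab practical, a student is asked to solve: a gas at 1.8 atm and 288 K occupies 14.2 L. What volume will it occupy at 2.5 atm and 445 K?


P1V1/T1 = P2V2/T2
V2 = P1V1T2/(T1P2)
= 1.8×14.2×445/(288×2.5)
= 15.797 L

15.797 L


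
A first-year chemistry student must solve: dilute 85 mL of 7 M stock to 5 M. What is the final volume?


C1V1 = C2V2
7 × 85 = 5 × V2
V2 = 595/5 = 119.0 mL

119.0 mL


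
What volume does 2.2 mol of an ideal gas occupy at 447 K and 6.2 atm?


PV = nRT  (R = 0.08206 L·atm/(mol·K))
V = nRT/P = 2.2×0.08206×447/6.2
= 13.016 L

13.016 L


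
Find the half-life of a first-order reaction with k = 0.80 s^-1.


t½ = ln2/k = 0.693147/(0.80 s^-1)
= 0.8664 s

0.8664 s


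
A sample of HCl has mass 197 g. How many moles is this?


M(HCl) = 36.46 g/mol
n = mass/M = 197/36.46 = 5.4032 mol

5.4032 mol


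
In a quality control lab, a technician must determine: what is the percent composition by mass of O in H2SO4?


M(H2SO4) = 2×1.008 + 1×32.07 + 4×16.0 = 98.086 g/mol
Mass of O = 4 × 16.0 = 64.00 g/mol
% O = 64.00/98.086 × 100 = 65.25%

65.25%


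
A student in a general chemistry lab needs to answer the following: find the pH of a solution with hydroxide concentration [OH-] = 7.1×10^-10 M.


pOH = -log10([OH-]) = -log10(7.1×10^-10)
= 10 - log10(7.1) = 9.15
pH = 14 - pOH = 14 - 9.15 = 4.85

4.85


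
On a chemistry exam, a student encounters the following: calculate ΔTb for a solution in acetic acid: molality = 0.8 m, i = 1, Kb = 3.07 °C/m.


ΔTb = Kb × m × i
= 3.07 × 0.8 × 1
= 2.456 °C

2.456 °C


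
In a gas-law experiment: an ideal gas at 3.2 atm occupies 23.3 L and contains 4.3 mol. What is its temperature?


PV = nRT  (R = 0.08206 L·atm/(mol·K))
T = PV/(nR) = 3.2×23.3/(4.3×0.08206)
= 74.56/0.352858
= 211.30 K

211.30 K


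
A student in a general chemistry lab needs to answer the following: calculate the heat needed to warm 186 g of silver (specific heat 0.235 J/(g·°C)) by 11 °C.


q = mcΔT = 186 × 0.235 × 11
= 480.81 J

480.81 J


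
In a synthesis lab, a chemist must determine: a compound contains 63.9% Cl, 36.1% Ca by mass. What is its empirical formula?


Assume 100 g sample. Moles of each element:
  Cl: 63.9/35.45 = 1.803 mol
  Ca: 36.1/40.08 = 0.901 mol
Divide by smallest (0.901):
  Cl: 1.803/0.901 = 2.0
  Ca: 0.901/0.901 = 1.0
Empirical formula: CaCl2

CaCl2


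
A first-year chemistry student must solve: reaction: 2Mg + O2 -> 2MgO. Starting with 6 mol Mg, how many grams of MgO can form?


Mole ratio MgO:Mg = 2:2
n(MgO) = 6 × 2/2 = 6.000 mol
mass = 6.000 × 40.31 = 241.86 g

241.86 g


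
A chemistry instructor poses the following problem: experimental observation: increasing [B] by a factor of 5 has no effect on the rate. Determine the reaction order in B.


rate ∝ [B]^n
rate ∝ [B]^0
Order in B: 0

0


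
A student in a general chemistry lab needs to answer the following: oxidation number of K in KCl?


Group 1 metal: +1
Oxidation number: +1

+1


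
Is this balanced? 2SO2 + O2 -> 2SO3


Equation: 2SO2 + O2 -> 2SO3
Check atoms: O: 6=6, S: 2=2
Balanced

Yes, balanced


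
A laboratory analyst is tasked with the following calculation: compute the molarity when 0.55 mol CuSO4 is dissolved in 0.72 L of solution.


M = n/V = 0.55/0.72 = 0.764 mol/L

0.764 M


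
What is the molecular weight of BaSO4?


M(BaSO4) = 1×137.33 + 1×32.07 + 4×16.0
= 137.33 + 32.07 + 64.0
= 233.4 g/mol

233.4 g/mol


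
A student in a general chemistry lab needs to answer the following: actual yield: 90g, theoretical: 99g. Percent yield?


% yield = actual/theoretical × 100
= 90/99 × 100
= 90.91%

90.91%


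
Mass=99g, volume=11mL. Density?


ρ = mass/volume
= 99/11
= 9.0 g/mL

9.0 g/mL


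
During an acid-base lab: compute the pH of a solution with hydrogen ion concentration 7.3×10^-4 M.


pH = -log10([H+]) = -log10(7.3×10^-4)
= 4 - log10(7.3)
= 4 - 0.86
= 3.14

3.14


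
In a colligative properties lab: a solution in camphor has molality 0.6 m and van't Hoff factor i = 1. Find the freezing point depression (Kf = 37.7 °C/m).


ΔTf = Kf × m × i
= 37.7 × 0.6 × 1
= 22.62 °C

22.62 °C


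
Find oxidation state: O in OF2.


F is always -1; 2(-1) + x = 0, so O = +2
Oxidation number: +2

+2


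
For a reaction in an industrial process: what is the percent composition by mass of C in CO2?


M(CO2) = 1×12.01 + 2×16.0 = 44.01 g/mol
Mass of C = 1 × 12.01 = 12.01 g/mol
% C = 12.01/44.01 × 100 = 27.29%

27.29%


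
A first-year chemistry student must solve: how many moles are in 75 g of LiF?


M(LiF) = 25.94 g/mol
n = mass/M = 75/25.94 = 2.8913 mol

2.8913 mol


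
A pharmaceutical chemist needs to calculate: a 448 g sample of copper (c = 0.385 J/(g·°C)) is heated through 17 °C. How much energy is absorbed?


q = mcΔT = 448 × 0.385 × 17
= 2932.16 J

2932.16 J


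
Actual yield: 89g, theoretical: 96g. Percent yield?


% yield = actual/theoretical × 100
= 89/96 × 100
= 92.71%

92.71%


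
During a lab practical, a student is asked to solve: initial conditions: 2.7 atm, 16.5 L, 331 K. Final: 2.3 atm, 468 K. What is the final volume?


P1V1/T1 = P2V2/T2
V2 = P1V1T2/(T1P2)
= 2.7×16.5×468/(331×2.3)
= 27.387 L

27.387 L


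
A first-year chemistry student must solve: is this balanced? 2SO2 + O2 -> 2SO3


Equation: 2SO2 + O2 -> 2SO3
Check atoms: O: 6=6, S: 2=2
Balanced

Yes, balanced


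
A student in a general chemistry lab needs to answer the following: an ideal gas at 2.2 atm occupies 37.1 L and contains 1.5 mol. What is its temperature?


PV = nRT  (R = 0.08206 L·atm/(mol·K))
T = PV/(nR) = 2.2×37.1/(1.5×0.08206)
= 81.62/0.123090
= 663.09 K

663.09 K


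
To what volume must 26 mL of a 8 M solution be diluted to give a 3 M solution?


C1V1 = C2V2
8 × 26 = 3 × V2
V2 = 208/3 = 69.33 mL

69.33 mL


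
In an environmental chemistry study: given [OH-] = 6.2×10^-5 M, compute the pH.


pOH = -log10([OH-]) = -log10(6.2×10^-5)
= 5 - log10(6.2) = 4.21
pH = 14 - pOH = 14 - 4.21 = 9.79

9.79


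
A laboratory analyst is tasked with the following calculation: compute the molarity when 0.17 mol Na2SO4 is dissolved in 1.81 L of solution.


M = n/V = 0.17/1.81 = 0.094 mol/L

0.094 M


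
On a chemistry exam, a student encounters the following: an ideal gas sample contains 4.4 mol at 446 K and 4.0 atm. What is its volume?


PV = nRT  (R = 0.08206 L·atm/(mol·K))
V = nRT/P = 4.4×0.08206×446/4.0
= 40.259 L

40.259 L


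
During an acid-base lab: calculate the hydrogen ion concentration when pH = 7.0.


[H+] = 10^(-pH) = 10^(-7.0)
= 1.0×10^-7 M

1.0×10^-7 M


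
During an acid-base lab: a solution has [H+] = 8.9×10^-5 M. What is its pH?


pH = -log10([H+]) = -log10(8.9×10^-5)
= 5 - log10(8.9)
= 5 - 0.95
= 4.05

4.05


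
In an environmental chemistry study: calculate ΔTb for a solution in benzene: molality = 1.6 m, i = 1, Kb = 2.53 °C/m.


ΔTb = Kb × m × i
= 2.53 × 1.6 × 1
= 4.048 °C

4.048 °C


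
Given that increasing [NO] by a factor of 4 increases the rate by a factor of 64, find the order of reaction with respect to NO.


rate ∝ [NO]^n
4^n = 64 → n = 3
Order in NO: 3

3


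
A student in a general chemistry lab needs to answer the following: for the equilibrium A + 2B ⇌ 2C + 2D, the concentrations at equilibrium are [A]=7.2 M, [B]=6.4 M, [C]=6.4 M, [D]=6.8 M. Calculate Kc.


Kc = [C]^2[D]^2/([A][B]^2)
= (6.4^2 × 6.8^2)/(7.2^1 × 6.4^2)
= 1893.9904/294.912
= 6.422

6.422


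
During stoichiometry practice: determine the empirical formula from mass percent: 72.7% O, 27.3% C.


Assume 100 g sample. Moles of each element:
  O: 72.7/16.0 = 4.544 mol
  C: 27.3/12.01 = 2.273 mol
Divide by smallest (2.273):
  O: 4.544/2.273 = 2.0
  C: 2.273/2.273 = 1.0
Empirical formula: CO2

CO2


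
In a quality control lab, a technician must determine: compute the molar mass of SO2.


M(SO2) = 1×32.07 + 2×16.0
= 32.07 + 32.0
= 64.07 g/mol

64.07 g/mol


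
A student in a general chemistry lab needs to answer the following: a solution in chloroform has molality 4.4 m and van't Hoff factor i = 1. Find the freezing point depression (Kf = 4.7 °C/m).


ΔTf = Kf × m × i
= 4.7 × 4.4 × 1
= 20.68 °C

20.68 °C


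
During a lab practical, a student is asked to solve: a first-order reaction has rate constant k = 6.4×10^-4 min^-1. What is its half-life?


t½ = ln2/k = 0.693147/(6.4×10^-4 min^-1)
= 1083 min

1083 min


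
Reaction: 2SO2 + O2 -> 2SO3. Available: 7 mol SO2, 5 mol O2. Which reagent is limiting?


Mole ratio available / coefficient:
  SO2: 7/2 = 3.500
  O2: 5/1 = 5.000
Smaller ratio is limiting.

SO2


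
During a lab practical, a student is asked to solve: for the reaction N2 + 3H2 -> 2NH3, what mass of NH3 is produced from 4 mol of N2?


Mole ratio NH3:N2 = 2:1
n(NH3) = 4 × 2/1 = 8.000 mol
mass = 8.000 × 17.03 = 136.24 g

136.24 g


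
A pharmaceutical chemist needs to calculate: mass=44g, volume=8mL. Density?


ρ = mass/volume
= 44/8
= 5.5 g/mL

5.5 g/mL


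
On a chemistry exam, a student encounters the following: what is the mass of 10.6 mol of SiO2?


M(SiO2) = 60.09 g/mol
mass = n × M = 10.6 × 60.09 = 636.95 g

636.95 g


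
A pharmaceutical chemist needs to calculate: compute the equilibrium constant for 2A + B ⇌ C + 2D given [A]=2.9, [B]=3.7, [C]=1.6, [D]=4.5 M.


Kc = [C][D]^2/([A]^2[B])
= (1.6^1 × 4.5^2)/(2.9^2 × 3.7^1)
= 32.4/31.117
= 1.041

1.041


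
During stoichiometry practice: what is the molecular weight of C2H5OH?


M(C2H5OH) = 2×12.01 + 6×1.008 + 1×16.0
= 24.02 + 6.05 + 16.0
= 46.07 g/mol

46.07 g/mol


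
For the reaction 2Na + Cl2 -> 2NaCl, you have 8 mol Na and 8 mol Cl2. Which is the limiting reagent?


Mole ratio available / coefficient:
  Na: 8/2 = 4.000
  Cl2: 8/1 = 8.000
Smaller ratio is limiting.

Na


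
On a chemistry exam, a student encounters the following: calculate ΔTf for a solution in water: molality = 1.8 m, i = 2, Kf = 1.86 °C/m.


ΔTf = Kf × m × i
= 1.86 × 1.8 × 2
= 6.696 °C

6.696 °C


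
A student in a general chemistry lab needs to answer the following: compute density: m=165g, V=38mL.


ρ = mass/volume
= 165/38
= 4.342 g/mL

4.342 g/mL


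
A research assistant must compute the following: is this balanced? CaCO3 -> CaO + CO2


Equation: CaCO3 -> CaO + CO2
Check atoms: C: 1=1, Ca: 1=1, O: 3=3
Balanced

Yes, balanced


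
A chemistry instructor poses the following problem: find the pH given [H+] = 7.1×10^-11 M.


pH = -log10([H+]) = -log10(7.1×10^-11)
= 11 - log10(7.1)
= 11 - 0.85
= 10.15

10.15


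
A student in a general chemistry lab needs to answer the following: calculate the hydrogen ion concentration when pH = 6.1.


[H+] = 10^(-pH) = 10^(-6.1)
= 7.94×10^-7 M

7.94×10^-7 M


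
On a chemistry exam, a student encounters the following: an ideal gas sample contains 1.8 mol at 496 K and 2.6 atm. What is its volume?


PV = nRT  (R = 0.08206 L·atm/(mol·K))
V = nRT/P = 1.8×0.08206×496/2.6
= 28.178 L

28.178 L


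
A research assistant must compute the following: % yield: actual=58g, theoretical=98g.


% yield = actual/theoretical × 100
= 58/98 × 100
= 59.18%

59.18%


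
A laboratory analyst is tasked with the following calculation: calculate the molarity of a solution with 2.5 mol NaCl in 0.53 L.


M = n/V = 2.5/0.53 = 4.717 mol/L

4.717 M


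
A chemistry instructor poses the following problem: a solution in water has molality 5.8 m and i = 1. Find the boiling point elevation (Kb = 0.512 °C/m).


ΔTb = Kb × m × i
= 0.512 × 5.8 × 1
= 2.9696 °C

2.9696 °C


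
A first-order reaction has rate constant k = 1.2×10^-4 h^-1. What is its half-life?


t½ = ln2/k = 0.693147/(1.2×10^-4 h^-1)
= 5776 h

5776 h


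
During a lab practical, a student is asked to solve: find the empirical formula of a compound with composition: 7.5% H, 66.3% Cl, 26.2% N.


Assume 100 g sample. Moles of each element:
  H: 7.5/1.008 = 7.44 mol
  Cl: 66.3/35.45 = 1.87 mol
  N: 26.2/14.01 = 1.87 mol
Divide by smallest (1.87):
  H: 7.44/1.87 = 3.98
  Cl: 1.87/1.87 = 1.0
  N: 1.87/1.87 = 1.0
Empirical formula: NH4Cl

NH4Cl


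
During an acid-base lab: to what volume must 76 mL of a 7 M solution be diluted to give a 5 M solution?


C1V1 = C2V2
7 × 76 = 5 × V2
V2 = 532/5 = 106.4 mL

106.4 mL


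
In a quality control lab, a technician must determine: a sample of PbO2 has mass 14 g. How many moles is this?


M(PbO2) = 239.2 g/mol
n = mass/M = 14/239.2 = 0.0585 mol

0.0585 mol


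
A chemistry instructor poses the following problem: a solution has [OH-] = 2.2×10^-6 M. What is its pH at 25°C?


pOH = -log10([OH-]) = -log10(2.2×10^-6)
= 6 - log10(2.2) = 5.66
pH = 14 - pOH = 14 - 5.66 = 8.34

8.34


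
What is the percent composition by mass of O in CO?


M(CO) = 1×12.01 + 1×16.0 = 28.01 g/mol
Mass of O = 1 × 16.0 = 16.00 g/mol
% O = 16.00/28.01 × 100 = 57.12%

57.12%


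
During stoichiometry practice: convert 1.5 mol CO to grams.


M(CO) = 28.01 g/mol
mass = n × M = 1.5 × 28.01 = 42.02 g

42.02 g


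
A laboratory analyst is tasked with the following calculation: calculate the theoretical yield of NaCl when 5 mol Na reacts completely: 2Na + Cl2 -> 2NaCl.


Mole ratio NaCl:Na = 2:2
n(NaCl) = 5 × 2/2 = 5.000 mol
mass = 5.000 × 58.44 = 292.2 g

292.2 g


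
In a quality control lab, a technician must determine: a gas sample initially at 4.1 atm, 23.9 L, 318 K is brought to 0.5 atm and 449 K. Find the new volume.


P1V1/T1 = P2V2/T2
V2 = P1V1T2/(T1P2)
= 4.1×23.9×449/(318×0.5)
= 276.714 L

276.714 L


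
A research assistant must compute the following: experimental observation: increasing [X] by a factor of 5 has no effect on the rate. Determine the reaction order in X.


rate ∝ [X]^n
rate ∝ [X]^0
Order in X: 0

0


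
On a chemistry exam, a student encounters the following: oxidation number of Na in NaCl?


Group 1 metal: +1
Oxidation number: +1

+1


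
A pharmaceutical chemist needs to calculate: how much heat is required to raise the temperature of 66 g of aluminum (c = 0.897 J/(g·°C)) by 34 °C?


q = mcΔT = 66 × 0.897 × 34
= 2012.87 J

2012.87 J


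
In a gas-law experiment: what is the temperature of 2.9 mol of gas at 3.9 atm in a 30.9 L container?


PV = nRT  (R = 0.08206 L·atm/(mol·K))
T = PV/(nR) = 3.9×30.9/(2.9×0.08206)
= 120.51/0.237974
= 506.40 K

506.40 K


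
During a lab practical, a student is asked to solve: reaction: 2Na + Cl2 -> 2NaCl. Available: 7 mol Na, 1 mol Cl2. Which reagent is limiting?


Mole ratio available / coefficient:
  Na: 7/2 = 3.500
  Cl2: 1/1 = 1.000
Smaller ratio is limiting.

Cl2


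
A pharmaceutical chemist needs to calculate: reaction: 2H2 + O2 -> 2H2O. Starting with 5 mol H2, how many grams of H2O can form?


Mole ratio H2O:H2 = 2:2
n(H2O) = 5 × 2/2 = 5.000 mol
mass = 5.000 × 18.02 = 90.1 g

90.1 g


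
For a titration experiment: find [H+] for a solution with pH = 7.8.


[H+] = 10^(-pH) = 10^(-7.8)
= 1.58×10^-8 M

1.58×10^-8 M


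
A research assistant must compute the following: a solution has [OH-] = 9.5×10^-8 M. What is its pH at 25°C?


pOH = -log10([OH-]) = -log10(9.5×10^-8)
= 8 - log10(9.5) = 7.02
pH = 14 - pOH = 14 - 7.02 = 6.98

6.98


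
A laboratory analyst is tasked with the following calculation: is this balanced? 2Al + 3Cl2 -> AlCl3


Equation: 2Al + 3Cl2 -> AlCl3
Check atoms: Al: 2≠1, Cl: 6≠3
Not balanced

No, not balanced


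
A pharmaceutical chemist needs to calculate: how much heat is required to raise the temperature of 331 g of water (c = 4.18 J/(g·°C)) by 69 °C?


q = mcΔT = 331 × 4.18 × 69
= 95467.02 J

95467.02 J


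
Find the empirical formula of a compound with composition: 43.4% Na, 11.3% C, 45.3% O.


Assume 100 g sample. Moles of each element:
  Na: 43.4/22.99 = 1.888 mol
  C: 11.3/12.01 = 0.941 mol
  O: 45.3/16.0 = 2.831 mol
Divide by smallest (0.941):
  Na: 1.888/0.941 = 2.01
  C: 0.941/0.941 = 1.0
  O: 2.831/0.941 = 3.01
Empirical formula: Na2CO3

Na2CO3


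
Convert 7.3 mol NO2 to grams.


M(NO2) = 46.01 g/mol
mass = n × M = 7.3 × 46.01 = 335.87 g

335.87 g


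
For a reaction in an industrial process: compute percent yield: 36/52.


% yield = actual/theoretical × 100
= 36/52 × 100
= 69.23%

69.23%


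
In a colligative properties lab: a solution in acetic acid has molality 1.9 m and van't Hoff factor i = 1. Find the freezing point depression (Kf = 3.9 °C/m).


ΔTf = Kf × m × i
= 3.9 × 1.9 × 1
= 7.41 °C

7.41 °C


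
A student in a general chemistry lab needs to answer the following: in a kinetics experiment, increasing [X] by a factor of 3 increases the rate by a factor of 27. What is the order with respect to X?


rate ∝ [X]^n
3^n = 27 → n = 3
Order in X: 3

3


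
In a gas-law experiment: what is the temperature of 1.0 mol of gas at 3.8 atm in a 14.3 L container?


PV = nRT  (R = 0.08206 L·atm/(mol·K))
T = PV/(nR) = 3.8×14.3/(1.0×0.08206)
= 54.34/0.082060
= 662.20 K

662.20 K


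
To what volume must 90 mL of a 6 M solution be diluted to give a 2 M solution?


C1V1 = C2V2
6 × 90 = 2 × V2
V2 = 540/2 = 270.0 mL

270.0 mL


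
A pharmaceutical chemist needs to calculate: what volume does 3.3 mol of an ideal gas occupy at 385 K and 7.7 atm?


PV = nRT  (R = 0.08206 L·atm/(mol·K))
V = nRT/P = 3.3×0.08206×385/7.7
= 13.54 L

13.54 L


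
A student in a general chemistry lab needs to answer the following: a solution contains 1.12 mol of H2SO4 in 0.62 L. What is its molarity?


M = n/V = 1.12/0.62 = 1.806 mol/L

1.806 M


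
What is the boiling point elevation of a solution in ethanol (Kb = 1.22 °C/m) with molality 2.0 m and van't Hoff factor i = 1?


ΔTb = Kb × m × i
= 1.22 × 2.0 × 1
= 2.44 °C

2.44 °C


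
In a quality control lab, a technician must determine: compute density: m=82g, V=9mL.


ρ = mass/volume
= 82/9
= 9.111 g/mL

9.111 g/mL


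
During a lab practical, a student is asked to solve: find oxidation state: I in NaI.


halide: -1
Oxidation number: -1

-1


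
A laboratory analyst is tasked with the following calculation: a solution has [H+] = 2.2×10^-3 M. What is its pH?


pH = -log10([H+]) = -log10(2.2×10^-3)
= 3 - log10(2.2)
= 3 - 0.34
= 2.66

2.66


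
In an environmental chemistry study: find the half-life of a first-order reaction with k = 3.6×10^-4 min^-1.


t½ = ln2/k = 0.693147/(3.6×10^-4 min^-1)
= 1925 min

1925 min


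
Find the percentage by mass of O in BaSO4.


M(BaSO4) = 1×137.33 + 1×32.07 + 4×16.0 = 233.40 g/mol
Mass of O = 4 × 16.0 = 64.00 g/mol
% O = 64.00/233.40 × 100 = 27.42%

27.42%


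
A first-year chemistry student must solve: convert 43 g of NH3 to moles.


M(NH3) = 17.03 g/mol
n = mass/M = 43/17.03 = 2.525 mol

2.525 mol


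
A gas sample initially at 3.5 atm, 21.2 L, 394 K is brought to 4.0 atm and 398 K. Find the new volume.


P1V1/T1 = P2V2/T2
V2 = P1V1T2/(T1P2)
= 3.5×21.2×398/(394×4.0)
= 18.738 L

18.738 L


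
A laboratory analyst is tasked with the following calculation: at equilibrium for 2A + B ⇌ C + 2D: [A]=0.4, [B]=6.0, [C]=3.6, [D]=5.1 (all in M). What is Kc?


Kc = [C][D]^2/([A]^2[B])
= (3.6^1 × 5.1^2)/(0.4^2 × 6.0^1)
= 93.636/0.96
= 97.54

97.54


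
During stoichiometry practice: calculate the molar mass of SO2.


M(SO2) = 1×32.07 + 2×16.0
= 32.07 + 32.0
= 64.07 g/mol

64.07 g/mol


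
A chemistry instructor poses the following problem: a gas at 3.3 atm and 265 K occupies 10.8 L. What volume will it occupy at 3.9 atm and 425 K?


P1V1/T1 = P2V2/T2
V2 = P1V1T2/(T1P2)
= 3.3×10.8×425/(265×3.9)
= 14.656 L

14.656 L


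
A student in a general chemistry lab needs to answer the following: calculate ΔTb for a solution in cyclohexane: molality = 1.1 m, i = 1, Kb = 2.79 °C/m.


ΔTb = Kb × m × i
= 2.79 × 1.1 × 1
= 3.069 °C

3.069 °C


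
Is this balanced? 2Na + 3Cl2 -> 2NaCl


Equation: 2Na + 3Cl2 -> 2NaCl
Check atoms: Cl: 6≠2, Na: 2=2
Not balanced

No, not balanced


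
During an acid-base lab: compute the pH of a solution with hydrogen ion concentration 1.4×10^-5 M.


pH = -log10([H+]) = -log10(1.4×10^-5)
= 5 - log10(1.4)
= 5 - 0.15
= 4.85

4.85


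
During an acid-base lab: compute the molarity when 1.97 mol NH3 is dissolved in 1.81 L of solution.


M = n/V = 1.97/1.81 = 1.088 mol/L

1.088 M


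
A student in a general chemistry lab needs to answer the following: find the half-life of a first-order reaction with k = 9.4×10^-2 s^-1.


t½ = ln2/k = 0.693147/(9.4×10^-2 s^-1)
= 7.374 s

7.374 s


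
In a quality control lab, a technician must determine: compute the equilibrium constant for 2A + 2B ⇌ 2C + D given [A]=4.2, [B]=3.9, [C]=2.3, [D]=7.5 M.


Kc = [C]^2[D]/([A]^2[B]^2)
= (2.3^2 × 7.5^1)/(4.2^2 × 3.9^2)
= 39.675/268.3044
= 0.1479

0.1479


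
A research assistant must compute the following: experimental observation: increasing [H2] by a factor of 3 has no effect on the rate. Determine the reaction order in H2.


rate ∝ [H2]^n
rate ∝ [H2]^0
Order in H2: 0

0


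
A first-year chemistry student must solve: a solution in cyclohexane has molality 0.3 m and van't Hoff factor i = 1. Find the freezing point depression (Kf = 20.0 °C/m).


ΔTf = Kf × m × i
= 20.0 × 0.3 × 1
= 6.0 °C

6.0 °C


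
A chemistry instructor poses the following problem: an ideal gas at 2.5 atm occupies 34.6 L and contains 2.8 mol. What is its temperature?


PV = nRT  (R = 0.08206 L·atm/(mol·K))
T = PV/(nR) = 2.5×34.6/(2.8×0.08206)
= 86.50/0.229768
= 376.47 K

376.47 K


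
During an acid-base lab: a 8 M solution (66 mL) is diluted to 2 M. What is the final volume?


C1V1 = C2V2
8 × 66 = 2 × V2
V2 = 528/2 = 264.0 mL

264.0 mL


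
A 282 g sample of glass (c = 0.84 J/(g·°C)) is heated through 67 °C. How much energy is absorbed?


q = mcΔT = 282 × 0.84 × 67
= 15870.96 J

15870.96 J


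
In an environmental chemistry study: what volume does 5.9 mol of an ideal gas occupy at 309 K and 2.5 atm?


PV = nRT  (R = 0.08206 L·atm/(mol·K))
V = nRT/P = 5.9×0.08206×309/2.5
= 59.841 L

59.841 L


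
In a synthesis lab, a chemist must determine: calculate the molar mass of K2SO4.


M(K2SO4) = 2×39.1 + 1×32.07 + 4×16.0
= 78.2 + 32.07 + 64.0
= 174.27 g/mol

174.27 g/mol


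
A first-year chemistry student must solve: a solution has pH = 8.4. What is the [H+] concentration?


[H+] = 10^(-pH) = 10^(-8.4)
= 3.98×10^-9 M

3.98×10^-9 M


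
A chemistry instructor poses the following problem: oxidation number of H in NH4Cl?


H is +1 with nonmetals
Oxidation number: +1

+1


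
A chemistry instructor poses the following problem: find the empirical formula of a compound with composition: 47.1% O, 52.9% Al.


Assume 100 g sample. Moles of each element:
  O: 47.1/16.0 = 2.944 mol
  Al: 52.9/26.98 = 1.961 mol
Divide by smallest (1.961):
  O: 2.944/1.961 = 1.5
  Al: 1.961/1.961 = 1.0
Multiply all ratios by 2 to obtain whole numbers.
Empirical formula: Al2O3

Al2O3


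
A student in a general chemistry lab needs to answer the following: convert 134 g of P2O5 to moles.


M(P2O5) = 141.94 g/mol
n = mass/M = 134/141.94 = 0.9441 mol

0.9441 mol


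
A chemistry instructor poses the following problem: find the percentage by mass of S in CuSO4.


M(CuSO4) = 1×63.55 + 1×32.07 + 4×16.0 = 159.62 g/mol
Mass of S = 1 × 32.07 = 32.07 g/mol
% S = 32.07/159.62 × 100 = 20.09%

20.09%


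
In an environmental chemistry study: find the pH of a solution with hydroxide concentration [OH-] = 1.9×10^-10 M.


pOH = -log10([OH-]) = -log10(1.9×10^-10)
= 10 - log10(1.9) = 9.72
pH = 14 - pOH = 14 - 9.72 = 4.28

4.28


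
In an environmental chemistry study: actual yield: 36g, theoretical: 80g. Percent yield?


% yield = actual/theoretical × 100
= 36/80 × 100
= 45.0%

45.0%


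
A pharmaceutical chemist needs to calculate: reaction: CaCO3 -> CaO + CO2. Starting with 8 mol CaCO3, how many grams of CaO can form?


Mole ratio CaO:CaCO3 = 1:1
n(CaO) = 8 × 1/1 = 8.000 mol
mass = 8.000 × 56.08 = 448.64 g

448.64 g


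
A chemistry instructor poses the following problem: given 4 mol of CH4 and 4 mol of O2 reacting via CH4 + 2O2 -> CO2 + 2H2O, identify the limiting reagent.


Mole ratio available / coefficient:
  CH4: 4/1 = 4.000
  O2: 4/2 = 2.000
Smaller ratio is limiting.

O2


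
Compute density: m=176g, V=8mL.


ρ = mass/volume
= 176/8
= 22.0 g/mL

22.0 g/mL


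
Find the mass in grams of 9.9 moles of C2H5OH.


M(C2H5OH) = 46.07 g/mol
mass = n × M = 9.9 × 46.07 = 456.09 g

456.09 g


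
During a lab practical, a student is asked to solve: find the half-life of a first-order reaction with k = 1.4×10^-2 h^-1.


t½ = ln2/k = 0.693147/(1.4×10^-2 h^-1)
= 49.51 h

49.51 h


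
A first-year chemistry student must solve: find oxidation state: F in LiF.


F is always -1
Oxidation number: -1

-1


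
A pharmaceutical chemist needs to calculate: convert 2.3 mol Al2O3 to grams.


M(Al2O3) = 101.96 g/mol
mass = n × M = 2.3 × 101.96 = 234.51 g

234.51 g


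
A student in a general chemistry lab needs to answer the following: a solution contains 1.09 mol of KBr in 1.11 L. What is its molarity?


M = n/V = 1.09/1.11 = 0.982 mol/L

0.982 M


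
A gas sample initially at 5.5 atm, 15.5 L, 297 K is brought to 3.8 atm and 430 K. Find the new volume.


P1V1/T1 = P2V2/T2
V2 = P1V1T2/(T1P2)
= 5.5×15.5×430/(297×3.8)
= 32.481 L

32.481 L


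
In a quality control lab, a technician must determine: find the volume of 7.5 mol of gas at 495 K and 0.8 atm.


PV = nRT  (R = 0.08206 L·atm/(mol·K))
V = nRT/P = 7.5×0.08206×495/0.8
= 380.81 L

380.81 L


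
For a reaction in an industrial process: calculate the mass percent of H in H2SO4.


M(H2SO4) = 2×1.008 + 1×32.07 + 4×16.0 = 98.086 g/mol
Mass of H = 2 × 1.008 = 2.016 g/mol
% H = 2.016/98.086 × 100 = 2.06%

2.06%


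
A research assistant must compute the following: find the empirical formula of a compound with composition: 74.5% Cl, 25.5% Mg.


Assume 100 g sample. Moles of each element:
  Cl: 74.5/35.45 = 2.102 mol
  Mg: 25.5/24.31 = 1.049 mol
Divide by smallest (1.049):
  Cl: 2.102/1.049 = 2.0
  Mg: 1.049/1.049 = 1.0
Empirical formula: MgCl2

MgCl2


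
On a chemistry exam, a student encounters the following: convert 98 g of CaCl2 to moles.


M(CaCl2) = 110.98 g/mol
n = mass/M = 98/110.98 = 0.883 mol

0.883 mol


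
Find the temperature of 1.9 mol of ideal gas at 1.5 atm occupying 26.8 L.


PV = nRT  (R = 0.08206 L·atm/(mol·K))
T = PV/(nR) = 1.5×26.8/(1.9×0.08206)
= 40.20/0.155914
= 257.83 K

257.83 K


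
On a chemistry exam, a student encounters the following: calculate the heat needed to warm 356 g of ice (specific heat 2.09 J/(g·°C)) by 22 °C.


q = mcΔT = 356 × 2.09 × 22
= 16368.88 J

16368.88 J


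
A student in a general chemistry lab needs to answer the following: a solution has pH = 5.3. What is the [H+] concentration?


[H+] = 10^(-pH) = 10^(-5.3)
= 5.01×10^-6 M

5.01×10^-6 M


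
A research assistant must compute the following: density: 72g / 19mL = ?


ρ = mass/volume
= 72/19
= 3.789 g/mL

3.789 g/mL


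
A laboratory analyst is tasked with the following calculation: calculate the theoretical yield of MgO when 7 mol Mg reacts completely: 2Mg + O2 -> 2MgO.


Mole ratio MgO:Mg = 2:2
n(MgO) = 7 × 2/2 = 7.000 mol
mass = 7.000 × 40.31 = 282.17 g

282.17 g


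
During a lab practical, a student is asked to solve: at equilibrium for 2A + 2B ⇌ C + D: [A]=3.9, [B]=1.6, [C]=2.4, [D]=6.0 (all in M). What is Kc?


Kc = [C][D]/([A]^2[B]^2)
= (2.4^1 × 6.0^1)/(3.9^2 × 1.6^2)
= 14.4/38.9376
= 0.3698

0.3698


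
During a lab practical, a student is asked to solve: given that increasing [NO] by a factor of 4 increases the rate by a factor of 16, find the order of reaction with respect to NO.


rate ∝ [NO]^n
4^n = 16 → n = 2
Order in NO: 2

2


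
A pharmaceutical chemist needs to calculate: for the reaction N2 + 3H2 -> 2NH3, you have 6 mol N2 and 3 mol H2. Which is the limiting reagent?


Mole ratio available / coefficient:
  N2: 6/1 = 6.000
  H2: 3/3 = 1.000
Smaller ratio is limiting.

H2


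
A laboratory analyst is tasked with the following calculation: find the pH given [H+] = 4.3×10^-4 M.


pH = -log10([H+]) = -log10(4.3×10^-4)
= 4 - log10(4.3)
= 4 - 0.63
= 3.37

3.37


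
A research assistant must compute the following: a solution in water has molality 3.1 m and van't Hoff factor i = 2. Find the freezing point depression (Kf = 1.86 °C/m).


ΔTf = Kf × m × i
= 1.86 × 3.1 × 2
= 11.532 °C

11.532 °C


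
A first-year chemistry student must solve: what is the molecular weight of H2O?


M(H2O) = 2×1.008 + 1×16.0
= 2.02 + 16.0
= 18.02 g/mol

18.02 g/mol


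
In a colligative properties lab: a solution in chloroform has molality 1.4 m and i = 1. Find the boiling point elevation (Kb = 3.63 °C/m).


ΔTb = Kb × m × i
= 3.63 × 1.4 × 1
= 5.082 °C

5.082 °C


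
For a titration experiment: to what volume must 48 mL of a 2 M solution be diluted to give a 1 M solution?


C1V1 = C2V2
2 × 48 = 1 × V2
V2 = 96/1 = 96.0 mL

96.0 mL


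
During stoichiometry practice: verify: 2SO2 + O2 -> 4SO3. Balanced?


Equation: 2SO2 + O2 -> 4SO3
Check atoms: O: 6≠12, S: 2≠4
Not balanced

No, not balanced


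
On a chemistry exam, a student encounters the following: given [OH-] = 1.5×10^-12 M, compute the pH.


pOH = -log10([OH-]) = -log10(1.5×10^-12)
= 12 - log10(1.5) = 11.82
pH = 14 - pOH = 14 - 11.82 = 2.18

2.18


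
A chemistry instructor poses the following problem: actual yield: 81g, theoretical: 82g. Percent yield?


% yield = actual/theoretical × 100
= 81/82 × 100
= 98.78%

98.78%


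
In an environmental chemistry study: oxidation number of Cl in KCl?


halide: -1
Oxidation number: -1

-1


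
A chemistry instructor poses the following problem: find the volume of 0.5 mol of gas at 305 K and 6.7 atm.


PV = nRT  (R = 0.08206 L·atm/(mol·K))
V = nRT/P = 0.5×0.08206×305/6.7
= 1.868 L

1.868 L


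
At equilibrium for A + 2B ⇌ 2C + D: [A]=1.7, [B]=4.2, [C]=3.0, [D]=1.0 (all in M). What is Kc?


Kc = [C]^2[D]/([A][B]^2)
= (3.0^2 × 1.0^1)/(1.7^1 × 4.2^2)
= 9/29.988
= 0.3001

0.3001


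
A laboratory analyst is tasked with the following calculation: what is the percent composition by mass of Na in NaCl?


M(NaCl) = 1×22.99 + 1×35.45 = 58.44 g/mol
Mass of Na = 1 × 22.99 = 22.99 g/mol
% Na = 22.99/58.44 × 100 = 39.34%

39.34%


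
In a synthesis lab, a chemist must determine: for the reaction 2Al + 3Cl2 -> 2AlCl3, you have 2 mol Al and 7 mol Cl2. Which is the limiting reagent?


Mole ratio available / coefficient:
  Al: 2/2 = 1.000
  Cl2: 7/3 = 2.333
Smaller ratio is limiting.

Al


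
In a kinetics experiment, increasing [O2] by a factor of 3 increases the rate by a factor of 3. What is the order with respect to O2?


rate ∝ [O2]^n
3^n = 3 → n = 1
Order in O2: 1

1


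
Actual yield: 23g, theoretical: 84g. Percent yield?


% yield = actual/theoretical × 100
= 23/84 × 100
= 27.38%

27.38%


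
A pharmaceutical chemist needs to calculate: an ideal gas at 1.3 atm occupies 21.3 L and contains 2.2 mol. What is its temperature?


PV = nRT  (R = 0.08206 L·atm/(mol·K))
T = PV/(nR) = 1.3×21.3/(2.2×0.08206)
= 27.69/0.180532
= 153.38 K

153.38 K


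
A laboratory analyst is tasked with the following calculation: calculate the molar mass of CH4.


M(CH4) = 1×12.01 + 4×1.008
= 12.01 + 4.03
= 16.04 g/mol

16.04 g/mol


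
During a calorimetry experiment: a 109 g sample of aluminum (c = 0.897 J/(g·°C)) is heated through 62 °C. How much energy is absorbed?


q = mcΔT = 109 × 0.897 × 62
= 6061.93 J

6061.93 J


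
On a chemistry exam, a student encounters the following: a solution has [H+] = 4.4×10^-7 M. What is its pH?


pH = -log10([H+]) = -log10(4.4×10^-7)
= 7 - log10(4.4)
= 7 - 0.64
= 6.36

6.36


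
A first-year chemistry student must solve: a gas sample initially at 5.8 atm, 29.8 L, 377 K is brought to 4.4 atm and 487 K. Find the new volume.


P1V1/T1 = P2V2/T2
V2 = P1V1T2/(T1P2)
= 5.8×29.8×487/(377×4.4)
= 50.743 L

50.743 L


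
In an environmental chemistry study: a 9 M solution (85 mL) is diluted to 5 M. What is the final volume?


C1V1 = C2V2
9 × 85 = 5 × V2
V2 = 765/5 = 153.0 mL

153.0 mL


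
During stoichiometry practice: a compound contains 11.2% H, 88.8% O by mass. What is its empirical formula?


Assume 100 g sample. Moles of each element:
  H: 11.2/1.008 = 11.111 mol
  O: 88.8/16.0 = 5.55 mol
Divide by smallest (5.55):
  H: 11.111/5.55 = 2.0
  O: 5.55/5.55 = 1.0
Empirical formula: H2O

H2O


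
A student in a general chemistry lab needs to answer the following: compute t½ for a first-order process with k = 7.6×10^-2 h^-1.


t½ = ln2/k = 0.693147/(7.6×10^-2 h^-1)
= 9.120 h

9.120 h


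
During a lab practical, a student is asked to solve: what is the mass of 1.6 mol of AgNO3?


M(AgNO3) = 169.88 g/mol
mass = n × M = 1.6 × 169.88 = 271.81 g

271.81 g


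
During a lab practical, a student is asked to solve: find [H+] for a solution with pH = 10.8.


[H+] = 10^(-pH) = 10^(-10.8)
= 1.58×10^-11 M

1.58×10^-11 M


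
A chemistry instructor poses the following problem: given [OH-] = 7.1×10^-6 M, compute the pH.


pOH = -log10([OH-]) = -log10(7.1×10^-6)
= 6 - log10(7.1) = 5.15
pH = 14 - pOH = 14 - 5.15 = 8.85

8.85


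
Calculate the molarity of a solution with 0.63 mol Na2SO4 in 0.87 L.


M = n/V = 0.63/0.87 = 0.724 mol/L

0.724 M


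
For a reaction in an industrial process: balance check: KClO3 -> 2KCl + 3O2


Equation: KClO3 -> 2KCl + 3O2
Check atoms: Cl: 1≠2, K: 1≠2, O: 3≠6
Not balanced

No, not balanced


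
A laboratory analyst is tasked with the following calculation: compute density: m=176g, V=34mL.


ρ = mass/volume
= 176/34
= 5.176 g/mL

5.176 g/mL


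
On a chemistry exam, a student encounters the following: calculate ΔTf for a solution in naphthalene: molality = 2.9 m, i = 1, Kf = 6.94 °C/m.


ΔTf = Kf × m × i
= 6.94 × 2.9 × 1
= 20.126 °C

20.126 °C


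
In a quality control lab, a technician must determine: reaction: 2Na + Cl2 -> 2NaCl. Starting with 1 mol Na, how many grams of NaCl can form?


Mole ratio NaCl:Na = 2:2
n(NaCl) = 1 × 2/2 = 1.000 mol
mass = 1.000 × 58.44 = 58.44 g

58.44 g


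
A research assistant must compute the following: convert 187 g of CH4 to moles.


M(CH4) = 16.04 g/mol
n = mass/M = 187/16.04 = 11.6584 mol

11.6584 mol


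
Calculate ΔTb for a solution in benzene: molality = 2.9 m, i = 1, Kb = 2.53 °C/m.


ΔTb = Kb × m × i
= 2.53 × 2.9 × 1
= 7.337 °C

7.337 °C


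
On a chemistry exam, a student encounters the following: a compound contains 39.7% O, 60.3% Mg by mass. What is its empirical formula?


Assume 100 g sample. Moles of each element:
  O: 39.7/16.0 = 2.481 mol
  Mg: 60.3/24.31 = 2.48 mol
Divide by smallest (2.48):
  O: 2.481/2.48 = 1.0
  Mg: 2.48/2.48 = 1.0
Empirical formula: MgO

MgO


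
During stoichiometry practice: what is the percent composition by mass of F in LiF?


M(LiF) = 1×6.94 + 1×19.0 = 25.94 g/mol
Mass of F = 1 × 19.0 = 19.00 g/mol
% F = 19.00/25.94 × 100 = 73.25%

73.25%


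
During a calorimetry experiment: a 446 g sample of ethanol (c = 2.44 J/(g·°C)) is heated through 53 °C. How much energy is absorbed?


q = mcΔT = 446 × 2.44 × 53
= 57676.72 J

57676.72 J


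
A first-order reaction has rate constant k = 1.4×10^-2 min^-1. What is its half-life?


t½ = ln2/k = 0.693147/(1.4×10^-2 min^-1)
= 49.51 min

49.51 min


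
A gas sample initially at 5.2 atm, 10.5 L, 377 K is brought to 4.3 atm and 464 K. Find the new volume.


P1V1/T1 = P2V2/T2
V2 = P1V1T2/(T1P2)
= 5.2×10.5×464/(377×4.3)
= 15.628 L

15.628 L


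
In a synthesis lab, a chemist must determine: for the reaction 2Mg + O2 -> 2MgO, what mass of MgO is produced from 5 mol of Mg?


Mole ratio MgO:Mg = 2:2
n(MgO) = 5 × 2/2 = 5.000 mol
mass = 5.000 × 40.31 = 201.55 g

201.55 g


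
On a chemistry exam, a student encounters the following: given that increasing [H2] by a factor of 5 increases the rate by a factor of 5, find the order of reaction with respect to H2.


rate ∝ [H2]^n
5^n = 5 → n = 1
Order in H2: 1

1


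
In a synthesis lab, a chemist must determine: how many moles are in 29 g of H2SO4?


M(H2SO4) = 98.09 g/mol
n = mass/M = 29/98.09 = 0.2956 mol

0.2956 mol


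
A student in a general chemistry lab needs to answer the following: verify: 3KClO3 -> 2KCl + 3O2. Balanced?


Equation: 3KClO3 -> 2KCl + 3O2
Check atoms: Cl: 3≠2, K: 3≠2, O: 9≠6
Not balanced

No, not balanced


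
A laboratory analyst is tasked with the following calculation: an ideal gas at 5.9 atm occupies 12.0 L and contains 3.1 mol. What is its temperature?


PV = nRT  (R = 0.08206 L·atm/(mol·K))
T = PV/(nR) = 5.9×12.0/(3.1×0.08206)
= 70.80/0.254386
= 278.32 K

278.32 K


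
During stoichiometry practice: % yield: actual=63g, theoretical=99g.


% yield = actual/theoretical × 100
= 63/99 × 100
= 63.64%

63.64%


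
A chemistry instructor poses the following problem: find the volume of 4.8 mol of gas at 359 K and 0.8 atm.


PV = nRT  (R = 0.08206 L·atm/(mol·K))
V = nRT/P = 4.8×0.08206×359/0.8
= 176.757 L

176.757 L


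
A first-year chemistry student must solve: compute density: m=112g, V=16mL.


ρ = mass/volume
= 112/16
= 7.0 g/mL

7.0 g/mL


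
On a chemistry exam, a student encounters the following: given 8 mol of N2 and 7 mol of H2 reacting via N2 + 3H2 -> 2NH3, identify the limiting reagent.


Mole ratio available / coefficient:
  N2: 8/1 = 8.000
  H2: 7/3 = 2.333
Smaller ratio is limiting.

H2


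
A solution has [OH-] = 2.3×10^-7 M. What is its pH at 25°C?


pOH = -log10([OH-]) = -log10(2.3×10^-7)
= 7 - log10(2.3) = 6.64
pH = 14 - pOH = 14 - 6.64 = 7.36

7.36


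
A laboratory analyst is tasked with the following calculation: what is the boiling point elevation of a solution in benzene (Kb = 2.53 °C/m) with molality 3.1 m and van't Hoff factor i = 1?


ΔTb = Kb × m × i
= 2.53 × 3.1 × 1
= 7.843 °C

7.843 °C
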